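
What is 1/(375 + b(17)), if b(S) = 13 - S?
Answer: 1/371 ≈ 0.0026954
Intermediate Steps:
1/(375 + b(17)) = 1/(375 + (13 - 1*17)) = 1/(375 + (13 - 17)) = 1/(375 - 4) = 1/371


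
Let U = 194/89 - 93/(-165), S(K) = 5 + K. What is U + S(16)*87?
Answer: 8956594/4895 ≈ 1829.7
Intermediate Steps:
U = 13429/4895 (U = 194*(1/89) - 93*(-1/165) = 194/89 + 31/55 = 13429/4895 ≈ 2.7434)
U + S(16)*87 = 13429/4895 + (5 + 16)*87 = 13429/4895 + 21*87 = 13429/4895 + 1827 = 8956594/4895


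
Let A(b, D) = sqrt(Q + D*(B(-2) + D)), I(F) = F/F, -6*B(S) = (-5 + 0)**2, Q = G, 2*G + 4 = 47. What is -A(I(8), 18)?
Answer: -sqrt(1082)/2 ≈ -16.447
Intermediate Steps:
G = 43/2 (G = -2 + (1/2)*47 = -2 + 47/2 = 43/2 ≈ 21.500)
Q = 43/2 ≈ 21.500
B(S) = -25/6 (B(S) = -(-5 + 0)**2/6 = -1/6*(-5)**2 = -1/6*25 = -25/6)
I(F) = 1
A(b, D) = sqrt(43/2 + D*(-25/6 + D))
-A(I(8), 18) = -sqrt(774 - 150*18 + 36*18**2)/6 = -sqrt(774 - 2700 + 36*324)/6 = -sqrt(774 - 2700 + 11664)/6 = -sqrt(9738)/6 = -3*sqrt(1082)/6 = -sqrt(1082)/2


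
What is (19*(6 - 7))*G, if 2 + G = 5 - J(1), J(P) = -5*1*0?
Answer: -57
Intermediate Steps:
J(P) = 0 (J(P) = -5*0 = 0)
G = 3 (G = -2 + (5 - 1*0) = -2 + (5 + 0) = -2 + 5 = 3)
(19*(6 - 7))*G = (19*(6 - 7))*3 = (19*(-1))*3 = -19*3 = -57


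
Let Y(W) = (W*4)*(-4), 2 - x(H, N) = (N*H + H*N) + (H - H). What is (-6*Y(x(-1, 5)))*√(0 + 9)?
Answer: 3456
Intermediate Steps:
x(H, N) = 2 - 2*H*N (x(H, N) = 2 - ((N*H + H*N) + (H - H)) = 2 - ((H*N + H*N) + 0) = 2 - (2*H*N + 0) = 2 - 2*H*N)
Y(W) = -16*W (Y(W) = (4*W)*(-4) = -16*W)
(-6*Y(x(-1, 5)))*√(0 + 9) = (-(-96)*(2 - 2*(-1)*5))*√(0 + 9) = (-(-96)*(2 + 10))*√9 = -(-96)*12*3 = -6*(-192)*3 = 1152*3 = 3456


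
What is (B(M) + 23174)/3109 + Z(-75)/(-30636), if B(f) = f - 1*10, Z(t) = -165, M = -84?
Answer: 235863955/31749108 ≈ 7.4290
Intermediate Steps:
B(f) = -10 + f (B(f) = f - 10 = -10 + f)
(B(M) + 23174)/3109 + Z(-75)/(-30636) = ((-10 - 84) + 23174)/3109 - 165/(-30636) = (-94 + 23174)*(1/3109) - 165*(-1/30636) = 23080*(1/3109) + 55/10212 = 23080/3109 + 55/10212 = 235863955/31749108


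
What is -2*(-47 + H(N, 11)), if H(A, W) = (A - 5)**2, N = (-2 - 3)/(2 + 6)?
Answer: 983/32 ≈ 30.719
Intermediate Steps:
N = -5/8 ≈ -0.62500
H(A, W) = (-5 + A)**2
-2*(-47 + H(N, 11)) = -2*(-47 + (-5 - 5/8)**2) = -2*(-47 + (-45/8)**2) = -2*(-47 + 2025/64) = -2*(-983/64) = 983/32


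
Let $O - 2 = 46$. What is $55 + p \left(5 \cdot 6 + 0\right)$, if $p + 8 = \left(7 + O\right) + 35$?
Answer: $2515$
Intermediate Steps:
$O = 48$ ($O = 2 + 46 = 48$)
$p = 82$ ($p = -8 + \left(\left(7 + 48\right) + 35\right) = -8 + \left(55 + 35\right) = -8 + 90 = 82$)
$55 + p \left(5 \cdot 6 + 0\right) = 55 + 82 \left(5 \cdot 6 + 0\right) = 55 + 82 \left(30 + 0\right) = 55 + 82 \cdot 30 = 55 + 2460 = 2515$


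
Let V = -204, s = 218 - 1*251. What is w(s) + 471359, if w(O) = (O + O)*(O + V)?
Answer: 487001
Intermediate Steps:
s = -33 (s = 218 - 251 = -33)
w(O) = 2*O*(-204 + O) (w(O) = (O + O)*(O - 204) = (2*O)*(-204 + O) = 2*O*(-204 + O))
w(s) + 471359 = 2*(-33)*(-204 - 33) + 471359 = 2*(-33)*(-237) + 471359 = 15642 + 471359 = 487001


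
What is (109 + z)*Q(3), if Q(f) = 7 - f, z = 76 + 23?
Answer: 832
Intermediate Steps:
z = 99
(109 + z)*Q(3) = (109 + 99)*(7 - 1*3) = 208*(7 - 3) = 208*4 = 832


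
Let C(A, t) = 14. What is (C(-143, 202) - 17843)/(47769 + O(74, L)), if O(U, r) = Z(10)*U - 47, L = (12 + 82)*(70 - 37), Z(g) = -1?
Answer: -17829/47648 ≈ -0.37418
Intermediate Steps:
L = 3102 (L = 94*33 = 3102)
O(U, r) = -47 - U (O(U, r) = -U - 47 = -47 - U)
(C(-143, 202) - 17843)/(47769 + O(74, L)) = (14 - 17843)/(47769 + (-47 - 1*74)) = -17829/(47769 + (-47 - 74)) = -17829/(47769 - 121) = -17829/47648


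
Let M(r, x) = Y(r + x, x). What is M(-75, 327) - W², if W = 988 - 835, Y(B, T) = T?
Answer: -23082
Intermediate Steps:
M(r, x) = x
W = 153
M(-75, 327) - W² = 327 - 1*153² = 327 - 1*23409 = 327 - 23409 = -23082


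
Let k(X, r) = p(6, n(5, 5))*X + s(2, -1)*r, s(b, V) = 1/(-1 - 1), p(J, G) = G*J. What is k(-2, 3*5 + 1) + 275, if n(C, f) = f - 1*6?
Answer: 279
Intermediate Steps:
n(C, f) = -6 + f (n(C, f) = f - 6 = -6 + f)
s(b, V) = -½ (s(b, V) = 1/(-2) = -½)
k(X, r) = -6*X - r/2 (k(X, r) = ((-6 + 5)*6)*X - r/2 = (-1*6)*X - r/2 = -6*X - r/2)
k(-2, 3*5 + 1) + 275 = (-6*(-2) - (3*5 + 1)/2) + 275 = (12 - (15 + 1)/2) + 275 = (12 - ½*16) + 275 = (12 - 8) + 275 = 4 + 275 = 279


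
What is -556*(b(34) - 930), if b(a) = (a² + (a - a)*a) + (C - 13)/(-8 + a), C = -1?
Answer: -1629636/13 ≈ -1.2536e+5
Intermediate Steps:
b(a) = a² - 14/(-8 + a) (b(a) = (a² + (a - a)*a) + (-1 - 13)/(-8 + a) = (a² + 0*a) - 14/(-8 + a) = (a² + 0) - 14/(-8 + a) = a² - 14/(-8 + a))
-556*(b(34) - 930) = -556*((-14 + 34³ - 8*34²)/(-8 + 34) - 930) = -556*((-14 + 39304 - 8*1156)/26 - 930) = -556*((-14 + 39304 - 9248)/26 - 930) = -556*((1/26)*30042 - 930) = -556*(15021/13 - 930) = -556*2931/13 = -1629636/13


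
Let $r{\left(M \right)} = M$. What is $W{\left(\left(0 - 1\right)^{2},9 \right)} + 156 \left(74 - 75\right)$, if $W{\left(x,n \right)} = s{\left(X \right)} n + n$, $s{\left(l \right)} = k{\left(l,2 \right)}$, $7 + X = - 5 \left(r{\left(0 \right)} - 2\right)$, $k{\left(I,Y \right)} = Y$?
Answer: $-129$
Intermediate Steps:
$X = 3$ ($X = -7 - 5 \left(0 - 2\right) = -7 - -10 = -7 + 10 = 3$)
$s{\left(l \right)} = 2$
$W{\left(x,n \right)} = 3 n$ ($W{\left(x,n \right)} = 2 n + n = 3 n$)
$W{\left(\left(0 - 1\right)^{2},9 \right)} + 156 \left(74 - 75\right) = 3 \cdot 9 + 156 \left(74 - 75\right) = 27 + 156 \left(-1\right) = 27 - 156 = -129$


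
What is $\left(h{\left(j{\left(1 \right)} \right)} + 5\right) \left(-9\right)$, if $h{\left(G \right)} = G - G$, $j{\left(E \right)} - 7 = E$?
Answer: $-45$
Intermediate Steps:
$j{\left(E \right)} = 7 + E$
$h{\left(G \right)} = 0$
$\left(h{\left(j{\left(1 \right)} \right)} + 5\right) \left(-9\right) = \left(0 + 5\right) \left(-9\right) = 5 \left(-9\right) = -45$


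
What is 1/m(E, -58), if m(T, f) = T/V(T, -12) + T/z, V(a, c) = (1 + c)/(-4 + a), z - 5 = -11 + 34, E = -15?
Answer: -308/8145 ≈ -0.037815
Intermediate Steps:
z = 28 (z = 5 + (-11 + 34) = 5 + 23 = 28)
V(a, c) = (1 + c)/(-4 + a)
m(T, f) = T/28 + T*(4/11 - T/11) (m(T, f) = T/(((1 - 12)/(-4 + T))) + T/28 = T/((-11/(-4 + T))) + T*(1/28) = T/((-11/(-4 + T))) + T/28 = T*(4/11 - T/11) + T/28 = T/28 + T*(4/11 - T/11))
1/m(E, -58) = 1/((1/308)*(-15)*(123 - 28*(-15))) = 1/((1/308)*(-15)*(123 + 420)) = 1/((1/308)*(-15)*543) = 1/(-8145/308) = -308/8145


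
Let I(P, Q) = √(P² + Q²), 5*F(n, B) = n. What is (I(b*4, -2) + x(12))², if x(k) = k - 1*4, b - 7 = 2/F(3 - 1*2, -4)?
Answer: 4692 + 32*√1157 ≈ 5780.5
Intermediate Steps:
F(n, B) = n/5
b = 17 (b = 7 + 2/(((3 - 1*2)/5)) = 7 + 2/(((3 - 2)/5)) = 7 + 2/(((⅕)*1)) = 7 + 2/(⅕) = 7 + 2*5 = 7 + 10 = 17)
x(k) = -4 + k (x(k) = k - 4 = -4 + k)
(I(b*4, -2) + x(12))² = (√((17*4)² + (-2)²) + (-4 + 12))² = (√(68² + 4) + 8)² = (√(4624 + 4) + 8)² = (√4628 + 8)² = (2*√1157 + 8)² = (8 + 2*√1157)²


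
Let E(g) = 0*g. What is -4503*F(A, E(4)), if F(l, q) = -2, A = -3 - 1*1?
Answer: 9006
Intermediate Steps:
E(g) = 0
A = -4 (A = -3 - 1 = -4)
-4503*F(A, E(4)) = -4503*(-2) = 9006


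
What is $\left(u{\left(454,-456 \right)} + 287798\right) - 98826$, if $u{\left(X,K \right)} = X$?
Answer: $189426$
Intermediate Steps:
$\left(u{\left(454,-456 \right)} + 287798\right) - 98826 = \left(454 + 287798\right) - 98826 = 288252 - 98826 = 189426$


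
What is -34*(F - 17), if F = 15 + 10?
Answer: -272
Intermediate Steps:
F = 25
-34*(F - 17) = -34*(25 - 17) = -34*8 = -272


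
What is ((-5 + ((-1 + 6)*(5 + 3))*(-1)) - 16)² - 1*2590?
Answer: 1131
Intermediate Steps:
((-5 + ((-1 + 6)*(5 + 3))*(-1)) - 16)² - 1*2590 = ((-5 + (5*8)*(-1)) - 16)² - 2590 = ((-5 + 40*(-1)) - 16)² - 2590 = ((-5 - 40) - 16)² - 2590 = (-45 - 16)² - 2590 = (-61)² - 2590 = 3721 - 2590 = 1131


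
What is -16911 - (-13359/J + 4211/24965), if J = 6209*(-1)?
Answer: -2621694614569/155007685 ≈ -16913.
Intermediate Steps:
J = -6209
-16911 - (-13359/J + 4211/24965) = -16911 - (-13359/(-6209) + 4211/24965) = -16911 - (-13359*(-1/6209) + 4211*(1/24965)) = -16911 - (13359/6209 + 4211/24965) = -16911 - 1*359653534/155007685 = -16911 - 359653534/155007685 = -2621694614569/155007685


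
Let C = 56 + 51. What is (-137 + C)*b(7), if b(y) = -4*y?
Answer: 840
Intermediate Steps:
C = 107
(-137 + C)*b(7) = (-137 + 107)*(-4*7) = -30*(-28) = 840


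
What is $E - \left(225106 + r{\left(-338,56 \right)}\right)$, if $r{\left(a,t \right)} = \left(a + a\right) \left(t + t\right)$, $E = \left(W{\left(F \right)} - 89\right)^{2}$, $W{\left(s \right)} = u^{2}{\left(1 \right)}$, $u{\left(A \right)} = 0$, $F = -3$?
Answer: $-141473$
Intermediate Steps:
$W{\left(s \right)} = 0$ ($W{\left(s \right)} = 0^{2} = 0$)
$E = 7921$ ($E = \left(0 - 89\right)^{2} = \left(-89\right)^{2} = 7921$)
$r{\left(a,t \right)} = 4 a t$ ($r{\left(a,t \right)} = 2 a 2 t = 4 a t$)
$E - \left(225106 + r{\left(-338,56 \right)}\right) = 7921 - \left(225106 + 4 \left(-338\right) 56\right) = 7921 - \left(225106 - 75712\right) = 7921 - 149394 = -141473$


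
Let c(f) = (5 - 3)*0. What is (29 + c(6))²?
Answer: 841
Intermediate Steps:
c(f) = 0 (c(f) = 2*0 = 0)
(29 + c(6))² = (29 + 0)² = 29² = 841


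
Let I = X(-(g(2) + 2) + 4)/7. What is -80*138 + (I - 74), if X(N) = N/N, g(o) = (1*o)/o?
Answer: -77797/7 ≈ -11114.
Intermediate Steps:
g(o) = 1 (g(o) = o/o = 1)
X(N) = 1
I = ⅐ (I = 1/7 = 1*(⅐) = ⅐ ≈ 0.14286)
-80*138 + (I - 74) = -80*138 + (⅐ - 74) = -11040 - 517/7 = -77797/7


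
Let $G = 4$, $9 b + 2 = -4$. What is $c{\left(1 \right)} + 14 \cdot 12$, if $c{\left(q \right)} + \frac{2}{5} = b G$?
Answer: $\frac{2474}{15} \approx 164.93$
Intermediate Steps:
$b = - \frac{2}{3}$ ($b = - \frac{2}{9} + \frac{1}{9} \left(-4\right) = - \frac{2}{9} - \frac{4}{9} = - \frac{2}{3} \approx -0.66667$)
$c{\left(q \right)} = - \frac{46}{15}$ ($c{\left(q \right)} = - \frac{2}{5} - \frac{8}{3} = - \frac{46}{15}$)
$c{\left(1 \right)} + 14 \cdot 12 = - \frac{46}{15} + 14 \cdot 12 = - \frac{46}{15} + 168 = \frac{2474}{15}$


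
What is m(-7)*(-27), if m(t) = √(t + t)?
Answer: -27*I*√14 ≈ -101.02*I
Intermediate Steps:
m(t) = √2*√t (m(t) = √(2*t) = √2*√t)
m(-7)*(-27) = (√2*√(-7))*(-27) = (√2*(I*√7))*(-27) = (I*√14)*(-27) = -27*I*√14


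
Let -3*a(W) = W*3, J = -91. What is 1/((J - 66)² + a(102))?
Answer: 1/24547 ≈ 4.0738e-5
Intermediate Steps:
a(W) = -W (a(W) = -W*3/3 = -W)
1/((J - 66)² + a(102)) = 1/((-91 - 66)² - 1*102) = 1/((-157)² - 102) = 1/(24649 - 102) = 1/24547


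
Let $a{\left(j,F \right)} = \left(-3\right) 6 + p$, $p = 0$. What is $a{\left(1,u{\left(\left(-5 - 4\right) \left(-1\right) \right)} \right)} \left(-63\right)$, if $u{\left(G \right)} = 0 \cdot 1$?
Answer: $1134$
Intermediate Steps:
$u{\left(G \right)} = 0$
$a{\left(j,F \right)} = -18$ ($a{\left(j,F \right)} = \left(-3\right) 6 + 0 = -18 + 0 = -18$)
$a{\left(1,u{\left(\left(-5 - 4\right) \left(-1\right) \right)} \right)} \left(-63\right) = \left(-18\right) \left(-63\right) = 1134$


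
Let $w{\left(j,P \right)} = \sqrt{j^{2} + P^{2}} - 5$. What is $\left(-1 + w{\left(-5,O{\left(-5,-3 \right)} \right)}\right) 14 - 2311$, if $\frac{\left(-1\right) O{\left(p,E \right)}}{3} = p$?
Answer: $-2395 + 70 \sqrt{10} \approx -2173.6$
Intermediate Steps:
$O{\left(p,E \right)} = - 3 p$
$w{\left(j,P \right)} = -5 + \sqrt{P^{2} + j^{2}}$ ($w{\left(j,P \right)} = \sqrt{P^{2} + j^{2}} - 5 = -5 + \sqrt{P^{2} + j^{2}}$)
$\left(-1 + w{\left(-5,O{\left(-5,-3 \right)} \right)}\right) 14 - 2311 = \left(-1 - \left(5 - \sqrt{\left(\left(-3\right) \left(-5\right)\right)^{2} + \left(-5\right)^{2}}\right)\right) 14 - 2311 = \left(-1 - \left(5 - \sqrt{15^{2} + 25}\right)\right) 14 - 2311 = \left(-1 - \left(5 - \sqrt{225 + 25}\right)\right) 14 - 2311 = \left(-1 - \left(5 - \sqrt{250}\right)\right) 14 - 2311 = \left(-1 - \left(5 - 5 \sqrt{10}\right)\right) 14 - 2311 = \left(-6 + 5 \sqrt{10}\right) 14 - 2311 = \left(-84 + 70 \sqrt{10}\right) - 2311 = -2395 + 70 \sqrt{10}$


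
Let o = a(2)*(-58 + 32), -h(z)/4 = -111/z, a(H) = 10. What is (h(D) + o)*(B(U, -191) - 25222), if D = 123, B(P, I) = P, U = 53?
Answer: 264576528/41 ≈ 6.4531e+6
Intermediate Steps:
h(z) = 444/z (h(z) = -(-444)/z = 444/z)
o = -260 (o = 10*(-58 + 32) = 10*(-26) = -260)
(h(D) + o)*(B(U, -191) - 25222) = (444/123 - 260)*(53 - 25222) = (444*(1/123) - 260)*(-25169) = (148/41 - 260)*(-25169) = -10512/41*(-25169) = 264576528/41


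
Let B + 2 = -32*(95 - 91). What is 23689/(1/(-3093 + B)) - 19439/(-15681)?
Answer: -1197238795168/15681 ≈ -7.6350e+7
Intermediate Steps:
B = -130 (B = -2 - 32*(95 - 91) = -2 - 32*4 = -2 - 128 = -130)
23689/(1/(-3093 + B)) - 19439/(-15681) = 23689/(1/(-3093 - 130)) - 19439/(-15681) = 23689/(1/(-3223)) - 19439*(-1/15681) = 23689/(-1/3223) + 19439/15681 = 23689*(-3223) + 19439/15681 = -76349647 + 19439/15681 = -1197238795168/15681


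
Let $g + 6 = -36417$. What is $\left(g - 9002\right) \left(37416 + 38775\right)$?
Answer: $-3460976175$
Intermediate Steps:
$g = -36423$ ($g = -6 - 36417 = -36423$)
$\left(g - 9002\right) \left(37416 + 38775\right) = \left(-36423 - 9002\right) \left(37416 + 38775\right) = \left(-45425\right) 76191 = -3460976175$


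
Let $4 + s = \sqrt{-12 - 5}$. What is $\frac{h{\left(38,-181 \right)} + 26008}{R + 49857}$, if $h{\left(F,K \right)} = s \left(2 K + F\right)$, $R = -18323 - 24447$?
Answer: $\frac{27304}{7087} - \frac{324 i \sqrt{17}}{7087} \approx 3.8527 - 0.1885 i$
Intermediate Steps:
$R = -42770$ ($R = -18323 - 24447 = -42770$)
$s = -4 + i \sqrt{17}$ ($s = -4 + \sqrt{-12 - 5} = -4 + \sqrt{-17} = -4 + i \sqrt{17} \approx -4.0 + 4.1231 i$)
$h{\left(F,K \right)} = \left(-4 + i \sqrt{17}\right) \left(F + 2 K\right)$ ($h{\left(F,K \right)} = \left(-4 + i \sqrt{17}\right) \left(2 K + F\right) = \left(-4 + i \sqrt{17}\right) \left(F + 2 K\right)$)
$\frac{h{\left(38,-181 \right)} + 26008}{R + 49857} = \frac{- \left(4 - i \sqrt{17}\right) \left(38 + 2 \left(-181\right)\right) + 26008}{-42770 + 49857} = \frac{- \left(4 - i \sqrt{17}\right) \left(38 - 362\right) + 26008}{7087} = \left(\left(-1\right) \left(4 - i \sqrt{17}\right) \left(-324\right) + 26008\right) \frac{1}{7087} = \left(\left(1296 - 324 i \sqrt{17}\right) + 26008\right) \frac{1}{7087} = \left(27304 - 324 i \sqrt{17}\right) \frac{1}{7087} = \frac{27304}{7087} - \frac{324 i \sqrt{17}}{7087}$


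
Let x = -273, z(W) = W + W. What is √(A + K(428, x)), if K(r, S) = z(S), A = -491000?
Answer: I*√491546 ≈ 701.1*I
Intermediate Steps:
z(W) = 2*W
K(r, S) = 2*S
√(A + K(428, x)) = √(-491000 + 2*(-273)) = √(-491000 - 546) = √(-491546) = I*√491546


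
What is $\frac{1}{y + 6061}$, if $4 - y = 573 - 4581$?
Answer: $\frac{1}{10073} \approx 9.9275 \cdot 10^{-5}$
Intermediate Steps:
$y = 4012$ ($y = 4 - \left(573 - 4581\right) = 4 - -4008 = 4 + 4008 = 4012$)
$\frac{1}{y + 6061} = \frac{1}{4012 + 6061} = \frac{1}{10073}$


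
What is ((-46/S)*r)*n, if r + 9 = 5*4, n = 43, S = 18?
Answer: -10879/9 ≈ -1208.8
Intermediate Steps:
r = 11 (r = -9 + 5*4 = -9 + 20 = 11)
((-46/S)*r)*n = (-46/18*11)*43 = (-46*1/18*11)*43 = -23/9*11*43 = -253/9*43 = -10879/9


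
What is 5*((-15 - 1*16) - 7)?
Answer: -190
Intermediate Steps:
5*((-15 - 1*16) - 7) = 5*((-15 - 16) - 7) = 5*(-31 - 7) = 5*(-38) = -190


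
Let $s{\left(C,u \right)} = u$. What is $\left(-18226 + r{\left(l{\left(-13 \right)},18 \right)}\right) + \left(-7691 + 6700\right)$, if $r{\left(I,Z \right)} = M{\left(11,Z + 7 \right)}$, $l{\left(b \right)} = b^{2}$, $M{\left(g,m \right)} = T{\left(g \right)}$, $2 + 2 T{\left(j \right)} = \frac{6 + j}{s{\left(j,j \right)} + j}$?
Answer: $- \frac{845575}{44} \approx -19218.0$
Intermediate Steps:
$T{\left(j \right)} = -1 + \frac{6 + j}{4 j}$ ($T{\left(j \right)} = -1 + \frac{\left(6 + j\right) \frac{1}{j + j}}{2} = -1 + \frac{\left(6 + j\right) \frac{1}{2 j}}{2} = -1 + \frac{\frac{1}{2} \frac{1}{j} \left(6 + j\right)}{2} = -1 + \frac{6 + j}{4 j}$)
$M{\left(g,m \right)} = \frac{3 \left(2 - g\right)}{4 g}$
$r{\left(I,Z \right)} = - \frac{27}{44}$ ($r{\left(I,Z \right)} = \frac{3 \left(2 - 11\right)}{4 \cdot 11} = \frac{3}{4} \cdot \frac{1}{11} \left(2 - 11\right) = \frac{3}{4} \cdot \frac{1}{11} \left(-9\right) = - \frac{27}{44}$)
$\left(-18226 + r{\left(l{\left(-13 \right)},18 \right)}\right) + \left(-7691 + 6700\right) = \left(-18226 - \frac{27}{44}\right) + \left(-7691 + 6700\right) = - \frac{801971}{44} - 991 = - \frac{845575}{44}$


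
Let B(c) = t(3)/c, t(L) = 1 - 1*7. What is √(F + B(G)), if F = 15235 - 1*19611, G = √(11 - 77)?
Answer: √(-529496 + 11*I*√66)/11 ≈ 0.0055823 + 66.151*I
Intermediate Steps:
G = I*√66 (G = √(-66) = I*√66 ≈ 8.124*I)
t(L) = -6 (t(L) = 1 - 7 = -6)
F = -4376 (F = 15235 - 19611 = -4376)
B(c) = -6/c
√(F + B(G)) = √(-4376 - 6*(-I*√66/66)) = √(-4376 - (-1)*I*√66/11) = √(-4376 + I*√66/11)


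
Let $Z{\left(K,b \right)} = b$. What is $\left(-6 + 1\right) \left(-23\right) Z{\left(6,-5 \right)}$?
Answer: $-575$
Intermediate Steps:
$\left(-6 + 1\right) \left(-23\right) Z{\left(6,-5 \right)} = \left(-6 + 1\right) \left(-23\right) \left(-5\right) = \left(-5\right) \left(-23\right) \left(-5\right) = 115 \left(-5\right) = -575$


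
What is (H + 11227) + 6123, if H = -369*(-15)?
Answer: 22885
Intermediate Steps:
H = 5535
(H + 11227) + 6123 = (5535 + 11227) + 6123 = 16762 + 6123 = 22885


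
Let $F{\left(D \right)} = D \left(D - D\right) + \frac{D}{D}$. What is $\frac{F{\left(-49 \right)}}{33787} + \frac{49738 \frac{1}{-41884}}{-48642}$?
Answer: $\frac{1858909667}{34417491233268} \approx 5.4011 \cdot 10^{-5}$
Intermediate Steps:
$F{\left(D \right)} = 1$ ($F{\left(D \right)} = D 0 + 1 = 0 + 1 = 1$)
$\frac{F{\left(-49 \right)}}{33787} + \frac{49738 \frac{1}{-41884}}{-48642} = 1 \cdot \frac{1}{33787} + \frac{49738 \frac{1}{-41884}}{-48642} = 1 \cdot \frac{1}{33787} + 49738 \left(- \frac{1}{41884}\right) \left(- \frac{1}{48642}\right) = \frac{1}{33787} - - \frac{24869}{1018660764} = \frac{1}{33787} + \frac{24869}{1018660764} = \frac{1858909667}{34417491233268}$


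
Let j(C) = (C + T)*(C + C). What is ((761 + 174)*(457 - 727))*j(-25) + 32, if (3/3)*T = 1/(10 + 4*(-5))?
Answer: -316824718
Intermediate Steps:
T = -1/10 (T = 1/(10 + 4*(-5)) = 1/(10 - 20) = 1/(-10) = -1/10 ≈ -0.10000)
j(C) = 2*C*(-1/10 + C) (j(C) = (C - 1/10)*(C + C) = (-1/10 + C)*(2*C) = 2*C*(-1/10 + C))
((761 + 174)*(457 - 727))*j(-25) + 32 = ((761 + 174)*(457 - 727))*((1/5)*(-25)*(-1 + 10*(-25))) + 32 = (935*(-270))*((1/5)*(-25)*(-1 - 250)) + 32 = -50490*(-25)*(-251) + 32 = -252450*1255 + 32 = -316824750 + 32 = -316824718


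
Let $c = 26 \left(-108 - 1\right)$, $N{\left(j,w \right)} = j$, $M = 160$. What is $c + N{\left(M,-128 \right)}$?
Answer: $-2674$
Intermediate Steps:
$c = -2834$ ($c = 26 \left(-109\right) = -2834$)
$c + N{\left(M,-128 \right)} = -2834 + 160 = -2674$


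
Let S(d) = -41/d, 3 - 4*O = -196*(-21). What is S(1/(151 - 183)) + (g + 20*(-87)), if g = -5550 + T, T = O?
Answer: -28025/4 ≈ -7006.3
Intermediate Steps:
O = -4113/4 (O = 3/4 - (-49)*(-21) = 3/4 - 1/4*4116 = 3/4 - 1029 = -4113/4 ≈ -1028.3)
T = -4113/4 ≈ -1028.3
g = -26313/4 (g = -5550 - 4113/4 = -26313/4 ≈ -6578.3)
S(1/(151 - 183)) + (g + 20*(-87)) = -41/(1/(151 - 183)) + (-26313/4 + 20*(-87)) = -41/(1/(-32)) + (-26313/4 - 1740) = -41/(-1/32) - 33273/4 = -41*(-32) - 33273/4 = 1312 - 33273/4 = -28025/4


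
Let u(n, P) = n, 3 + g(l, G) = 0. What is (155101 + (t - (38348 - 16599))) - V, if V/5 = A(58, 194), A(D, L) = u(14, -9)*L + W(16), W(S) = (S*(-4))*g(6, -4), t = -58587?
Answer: 60225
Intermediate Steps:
g(l, G) = -3 (g(l, G) = -3 + 0 = -3)
W(S) = 12*S (W(S) = (S*(-4))*(-3) = -4*S*(-3) = 12*S)
A(D, L) = 192 + 14*L (A(D, L) = 14*L + 12*16 = 14*L + 192 = 192 + 14*L)
V = 14540 (V = 5*(192 + 14*194) = 5*(192 + 2716) = 5*2908 = 14540)
(155101 + (t - (38348 - 16599))) - V = (155101 + (-58587 - (38348 - 16599))) - 1*14540 = (155101 + (-58587 - 1*21749)) - 14540 = (155101 + (-58587 - 21749)) - 14540 = (155101 - 80336) - 14540 = 74765 - 14540 = 60225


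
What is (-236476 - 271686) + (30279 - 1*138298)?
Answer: -616181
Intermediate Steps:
(-236476 - 271686) + (30279 - 1*138298) = -508162 + (30279 - 138298) = -508162 - 108019 = -616181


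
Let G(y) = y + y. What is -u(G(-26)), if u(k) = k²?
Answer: -2704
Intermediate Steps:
G(y) = 2*y
-u(G(-26)) = -(2*(-26))² = -1*(-52)² = -1*2704 = -2704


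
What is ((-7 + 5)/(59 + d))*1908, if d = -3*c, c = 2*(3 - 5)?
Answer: -3816/71 ≈ -53.746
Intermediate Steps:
c = -4 (c = 2*(-2) = -4)
d = 12 (d = -3*(-4) = 12)
((-7 + 5)/(59 + d))*1908 = ((-7 + 5)/(59 + 12))*1908 = -2/71*1908 = -3816/71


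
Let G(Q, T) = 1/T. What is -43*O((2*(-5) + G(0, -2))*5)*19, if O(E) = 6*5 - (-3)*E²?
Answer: -27120315/4 ≈ -6.7801e+6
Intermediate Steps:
O(E) = 30 + 3*E²
-43*O((2*(-5) + G(0, -2))*5)*19 = -43*(30 + 3*((2*(-5) + 1/(-2))*5)²)*19 = -43*(30 + 3*((-10 - ½)*5)²)*19 = -43*(30 + 3*(-21/2*5)²)*19 = -43*(30 + 3*(-105/2)²)*19 = -43*(30 + 3*(11025/4))*19 = -43*(30 + 33075/4)*19 = -43*33195/4*19 = -1427385/4*19 = -27120315/4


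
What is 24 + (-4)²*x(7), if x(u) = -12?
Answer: -168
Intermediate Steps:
24 + (-4)²*x(7) = 24 + (-4)²*(-12) = 24 + 16*(-12) = 24 - 192 = -168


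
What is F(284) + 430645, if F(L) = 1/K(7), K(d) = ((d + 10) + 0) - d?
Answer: 4306451/10 ≈ 4.3065e+5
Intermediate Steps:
K(d) = 10 (K(d) = ((10 + d) + 0) - d = (10 + d) - d = 10)
F(L) = ⅒ (F(L) = 1/10 = ⅒)
F(284) + 430645 = ⅒ + 430645 = 4306451/10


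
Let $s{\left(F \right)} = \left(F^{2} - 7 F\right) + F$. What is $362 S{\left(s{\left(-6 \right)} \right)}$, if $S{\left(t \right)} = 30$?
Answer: $10860$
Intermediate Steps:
$s{\left(F \right)} = F^{2} - 6 F$
$362 S{\left(s{\left(-6 \right)} \right)} = 362 \cdot 30 = 10860$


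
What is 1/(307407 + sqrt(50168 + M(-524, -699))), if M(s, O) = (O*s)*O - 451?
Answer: 307407/94755040856 - I*sqrt(255977207)/94755040856 ≈ 3.2442e-6 - 1.6885e-7*I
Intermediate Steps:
M(s, O) = -451 + s*O**2 (M(s, O) = s*O**2 - 451 = -451 + s*O**2)
1/(307407 + sqrt(50168 + M(-524, -699))) = 1/(307407 + sqrt(50168 + (-451 - 524*(-699)**2))) = 1/(307407 + sqrt(50168 + (-451 - 524*488601))) = 1/(307407 + sqrt(50168 + (-451 - 256026924))) = 1/(307407 + sqrt(50168 - 256027375)) = 1/(307407 + sqrt(-255977207)) = 1/(307407 + I*sqrt(255977207))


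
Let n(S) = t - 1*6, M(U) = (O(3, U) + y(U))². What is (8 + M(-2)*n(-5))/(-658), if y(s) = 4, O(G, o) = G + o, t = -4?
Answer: 121/329 ≈ 0.36778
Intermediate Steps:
M(U) = (7 + U)² (M(U) = ((3 + U) + 4)² = (7 + U)²)
n(S) = -10 (n(S) = -4 - 1*6 = -4 - 6 = -10)
(8 + M(-2)*n(-5))/(-658) = (8 + (7 - 2)²*(-10))/(-658) = (8 + 5²*(-10))*(-1/658) = (8 + 25*(-10))*(-1/658) = (8 - 250)*(-1/658) = -242*(-1/658) = 121/329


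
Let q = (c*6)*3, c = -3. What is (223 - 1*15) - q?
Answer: 262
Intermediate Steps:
q = -54 (q = -3*6*3 = -18*3 = -54)
(223 - 1*15) - q = (223 - 1*15) - 1*(-54) = (223 - 15) + 54 = 208 + 54 = 262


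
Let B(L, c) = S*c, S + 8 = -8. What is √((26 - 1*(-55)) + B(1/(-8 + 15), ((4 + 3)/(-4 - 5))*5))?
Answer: √1289/3 ≈ 11.968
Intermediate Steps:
S = -16 (S = -8 - 8 = -16)
B(L, c) = -16*c
√((26 - 1*(-55)) + B(1/(-8 + 15), ((4 + 3)/(-4 - 5))*5)) = √((26 - 1*(-55)) - 16*(4 + 3)/(-4 - 5)*5) = √((26 + 55) - 16*7/(-9)*5) = √(81 - 16*7*(-⅑)*5) = √(81 - (-112)*5/9) = √(81 - 16*(-35/9)) = √(81 + 560/9) = √(1289/9) = √1289/3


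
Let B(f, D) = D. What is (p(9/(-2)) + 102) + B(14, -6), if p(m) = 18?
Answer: 114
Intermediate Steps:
(p(9/(-2)) + 102) + B(14, -6) = (18 + 102) - 6 = 120 - 6 = 114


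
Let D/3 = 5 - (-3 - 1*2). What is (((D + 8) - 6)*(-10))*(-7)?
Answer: 2240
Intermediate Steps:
D = 30 (D = 3*(5 - (-3 - 1*2)) = 3*(5 - (-3 - 2)) = 3*(5 - 1*(-5)) = 3*(5 + 5) = 3*10 = 30)
(((D + 8) - 6)*(-10))*(-7) = (((30 + 8) - 6)*(-10))*(-7) = ((38 - 6)*(-10))*(-7) = (32*(-10))*(-7) = -320*(-7) = 2240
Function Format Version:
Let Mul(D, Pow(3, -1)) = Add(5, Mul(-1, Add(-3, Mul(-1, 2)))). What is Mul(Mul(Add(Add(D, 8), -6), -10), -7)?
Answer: 2240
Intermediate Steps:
D = 30 (D = Mul(3, Add(5, Mul(-1, Add(-3, Mul(-1, 2))))) = Mul(3, Add(5, Mul(-1, Add(-3, -2)))) = Mul(3, Add(5, Mul(-1, -5))) = Mul(3, Add(5, 5)) = Mul(3, 10) = 30)
Mul(Mul(Add(Add(D, 8), -6), -10), -7) = Mul(Mul(Add(Add(30, 8), -6), -10), -7) = Mul(Mul(Add(38, -6), -10), -7) = Mul(Mul(32, -10), -7) = Mul(-320, -7) = 2240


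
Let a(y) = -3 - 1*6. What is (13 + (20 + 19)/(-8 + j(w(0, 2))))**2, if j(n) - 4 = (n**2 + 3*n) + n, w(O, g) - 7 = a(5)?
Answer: 4225/64 ≈ 66.016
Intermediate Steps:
a(y) = -9 (a(y) = -3 - 6 = -9)
w(O, g) = -2 (w(O, g) = 7 - 9 = -2)
j(n) = 4 + n**2 + 4*n (j(n) = 4 + ((n**2 + 3*n) + n) = 4 + (n**2 + 4*n) = 4 + n**2 + 4*n)
(13 + (20 + 19)/(-8 + j(w(0, 2))))**2 = (13 + (20 + 19)/(-8 + (4 + (-2)**2 + 4*(-2))))**2 = (13 + 39/(-8 + (4 + 4 - 8)))**2 = (13 + 39/(-8 + 0))**2 = (13 + 39/(-8))**2 = (13 + 39*(-1/8))**2 = (13 - 39/8)**2 = (65/8)**2 = 4225/64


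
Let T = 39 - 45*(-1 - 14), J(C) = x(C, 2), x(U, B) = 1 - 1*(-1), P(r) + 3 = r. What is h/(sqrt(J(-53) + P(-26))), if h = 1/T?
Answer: -I*sqrt(3)/6426 ≈ -0.00026954*I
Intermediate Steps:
P(r) = -3 + r
x(U, B) = 2 (x(U, B) = 1 + 1 = 2)
J(C) = 2
T = 714 (T = 39 - 45*(-15) = 39 + 675 = 714)
h = 1/714 ≈ 0.0014006
h/(sqrt(J(-53) + P(-26))) = 1/(714*(sqrt(2 + (-3 - 26)))) = 1/(714*(sqrt(2 - 29))) = 1/(714*(sqrt(-27))) = 1/(714*((3*I*sqrt(3)))) = (-I*sqrt(3)/9)/714 = -I*sqrt(3)/6426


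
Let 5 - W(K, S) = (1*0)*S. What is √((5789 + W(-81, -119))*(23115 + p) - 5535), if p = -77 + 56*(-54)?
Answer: √115955581 ≈ 10768.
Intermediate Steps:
p = -3101 (p = -77 - 3024 = -3101)
W(K, S) = 5 (W(K, S) = 5 - 1*0*S = 5 - 0*S = 5 - 1*0 = 5 + 0 = 5)
√((5789 + W(-81, -119))*(23115 + p) - 5535) = √((5789 + 5)*(23115 - 3101) - 5535) = √(5794*20014 - 5535) = √(115961116 - 5535) = √115955581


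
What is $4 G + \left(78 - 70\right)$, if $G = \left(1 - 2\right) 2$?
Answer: $0$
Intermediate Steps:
$G = -2$ ($G = \left(-1\right) 2 = -2$)
$4 G + \left(78 - 70\right) = 4 \left(-2\right) + \left(78 - 70\right) = -8 + 8 = 0$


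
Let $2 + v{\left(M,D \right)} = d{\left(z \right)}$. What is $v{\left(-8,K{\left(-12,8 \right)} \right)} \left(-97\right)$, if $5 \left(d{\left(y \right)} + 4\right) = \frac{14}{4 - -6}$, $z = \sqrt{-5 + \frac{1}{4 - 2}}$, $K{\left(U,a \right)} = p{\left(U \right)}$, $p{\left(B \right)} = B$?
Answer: $\frac{13871}{25} \approx 554.84$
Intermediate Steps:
$K{\left(U,a \right)} = U$
$z = \frac{3 i \sqrt{2}}{2}$ ($z = \sqrt{-5 + \frac{1}{2}} = \sqrt{- \frac{9}{2}} = \frac{3 i \sqrt{2}}{2} \approx 2.1213 i$)
$d{\left(y \right)} = - \frac{93}{25}$ ($d{\left(y \right)} = -4 + \frac{14 \frac{1}{4 - -6}}{5} = -4 + \frac{14 \frac{1}{4 + 6}}{5} = -4 + \frac{14 \cdot \frac{1}{10}}{5} = -4 + \frac{1}{5} \cdot \frac{7}{5} = -4 + \frac{7}{25} = - \frac{93}{25}$)
$v{\left(M,D \right)} = - \frac{143}{25}$ ($v{\left(M,D \right)} = -2 - \frac{93}{25} = - \frac{143}{25}$)
$v{\left(-8,K{\left(-12,8 \right)} \right)} \left(-97\right) = \left(- \frac{143}{25}\right) \left(-97\right) = \frac{13871}{25}$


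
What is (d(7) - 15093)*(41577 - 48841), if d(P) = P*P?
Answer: 109279616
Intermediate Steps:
d(P) = P**2
(d(7) - 15093)*(41577 - 48841) = (7**2 - 15093)*(41577 - 48841) = (49 - 15093)*(-7264) = -15044*(-7264) = 109279616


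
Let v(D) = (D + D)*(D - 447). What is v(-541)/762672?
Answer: 133627/95334 ≈ 1.4017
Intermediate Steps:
v(D) = 2*D*(-447 + D) (v(D) = (2*D)*(-447 + D) = 2*D*(-447 + D))
v(-541)/762672 = (2*(-541)*(-447 - 541))/762672 = (2*(-541)*(-988))*(1/762672) = 1069016*(1/762672) = 133627/95334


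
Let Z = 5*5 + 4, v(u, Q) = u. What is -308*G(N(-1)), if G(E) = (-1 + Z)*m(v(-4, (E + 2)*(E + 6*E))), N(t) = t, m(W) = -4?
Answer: 34496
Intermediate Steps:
Z = 29 (Z = 25 + 4 = 29)
G(E) = -112 (G(E) = (-1 + 29)*(-4) = 28*(-4) = -112)
-308*G(N(-1)) = -308*(-112) = 34496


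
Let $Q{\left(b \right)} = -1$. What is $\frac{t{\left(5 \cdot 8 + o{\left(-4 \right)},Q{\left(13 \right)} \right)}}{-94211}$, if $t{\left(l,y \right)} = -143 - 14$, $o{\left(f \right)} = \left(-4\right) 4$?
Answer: $\frac{157}{94211} \approx 0.0016665$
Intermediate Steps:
$o{\left(f \right)} = -16$
$t{\left(l,y \right)} = -157$
$\frac{t{\left(5 \cdot 8 + o{\left(-4 \right)},Q{\left(13 \right)} \right)}}{-94211} = - \frac{157}{-94211} = \left(-157\right) \left(- \frac{1}{94211}\right) = \frac{157}{94211}$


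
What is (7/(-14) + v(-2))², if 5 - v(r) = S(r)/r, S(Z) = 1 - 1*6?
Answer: 4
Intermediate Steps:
S(Z) = -5 (S(Z) = 1 - 6 = -5)
v(r) = 5 + 5/r (v(r) = 5 - (-5)/r = 5 + 5/r)
(7/(-14) + v(-2))² = (7/(-14) + (5 + 5/(-2)))² = (7*(-1/14) + (5 + 5*(-½)))² = (-½ + (5 - 5/2))² = (-½ + 5/2)² = 2² = 4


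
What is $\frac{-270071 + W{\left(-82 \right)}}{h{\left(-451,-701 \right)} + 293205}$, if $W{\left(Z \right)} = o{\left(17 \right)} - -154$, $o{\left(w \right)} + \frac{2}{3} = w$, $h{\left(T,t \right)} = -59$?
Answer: $- \frac{404851}{439719} \approx -0.9207$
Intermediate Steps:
$o{\left(w \right)} = - \frac{2}{3} + w$
$W{\left(Z \right)} = \frac{511}{3}$ ($W{\left(Z \right)} = \left(- \frac{2}{3} + 17\right) - -154 = \frac{49}{3} + 154 = \frac{511}{3}$)
$\frac{-270071 + W{\left(-82 \right)}}{h{\left(-451,-701 \right)} + 293205} = \frac{-270071 + \frac{511}{3}}{-59 + 293205} = - \frac{809702}{3 \cdot 293146} = \left(- \frac{809702}{3}\right) \frac{1}{293146} = - \frac{404851}{439719}$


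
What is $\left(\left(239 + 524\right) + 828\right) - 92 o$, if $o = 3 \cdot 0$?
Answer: $1591$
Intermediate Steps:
$o = 0$
$\left(\left(239 + 524\right) + 828\right) - 92 o = \left(\left(239 + 524\right) + 828\right) - 0 = \left(763 + 828\right) + 0 = 1591 + 0 = 1591$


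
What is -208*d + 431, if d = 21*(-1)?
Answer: 4799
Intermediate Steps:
d = -21
-208*d + 431 = -208*(-21) + 431 = 4368 + 431 = 4799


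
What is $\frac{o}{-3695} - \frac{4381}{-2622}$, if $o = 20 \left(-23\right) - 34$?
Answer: $\frac{17483063}{9688290} \approx 1.8046$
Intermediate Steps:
$o = -494$ ($o = -460 - 34 = -494$)
$\frac{o}{-3695} - \frac{4381}{-2622} = - \frac{494}{-3695} - \frac{4381}{-2622} = \left(-494\right) \left(- \frac{1}{3695}\right) - - \frac{4381}{2622} = \frac{494}{3695} + \frac{4381}{2622} = \frac{17483063}{9688290}$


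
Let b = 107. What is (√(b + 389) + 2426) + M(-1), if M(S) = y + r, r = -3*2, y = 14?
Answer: 2434 + 4*√31 ≈ 2456.3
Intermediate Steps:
r = -6
M(S) = 8 (M(S) = 14 - 6 = 8)
(√(b + 389) + 2426) + M(-1) = (√(107 + 389) + 2426) + 8 = (√496 + 2426) + 8 = (4*√31 + 2426) + 8 = (2426 + 4*√31) + 8 = 2434 + 4*√31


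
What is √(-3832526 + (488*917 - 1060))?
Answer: I*√3386090 ≈ 1840.1*I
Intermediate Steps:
√(-3832526 + (488*917 - 1060)) = √(-3832526 + (447496 - 1060)) = √(-3832526 + 446436) = √(-3386090) = I*√3386090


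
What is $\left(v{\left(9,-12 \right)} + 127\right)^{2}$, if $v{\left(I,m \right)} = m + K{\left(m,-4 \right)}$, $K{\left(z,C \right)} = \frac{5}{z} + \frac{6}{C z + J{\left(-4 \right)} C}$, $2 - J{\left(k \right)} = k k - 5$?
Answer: $\frac{92756161}{7056} \approx 13146.0$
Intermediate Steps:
$J{\left(k \right)} = 7 - k^{2}$ ($J{\left(k \right)} = 2 - \left(k k - 5\right) = 2 - \left(k^{2} - 5\right) = 2 - \left(-5 + k^{2}\right) = 7 - k^{2}$)
$K{\left(z,C \right)} = \frac{5}{z} + \frac{6}{- 9 C + C z}$ ($K{\left(z,C \right)} = \frac{5}{z} + \frac{6}{C z + \left(7 - \left(-4\right)^{2}\right) C} = \frac{5}{z} + \frac{6}{C z + \left(7 - 16\right) C} = \frac{5}{z} + \frac{6}{C z - 9 C} = \frac{5}{z} + \frac{6}{- 9 C + C z}$)
$v{\left(I,m \right)} = m - \frac{180 - 14 m}{4 m \left(-9 + m\right)}$ ($v{\left(I,m \right)} = m + \frac{\left(-45\right) \left(-4\right) + 6 m + 5 \left(-4\right) m}{\left(-4\right) m \left(-9 + m\right)} = m - \frac{180 + 6 m - 20 m}{4 m \left(-9 + m\right)} = m - \frac{180 - 14 m}{4 m \left(-9 + m\right)}$)
$\left(v{\left(9,-12 \right)} + 127\right)^{2} = \left(\frac{-90 + 7 \left(-12\right) + 2 \left(-12\right)^{2} \left(-9 - 12\right)}{2 \left(-12\right) \left(-9 - 12\right)} + 127\right)^{2} = \left(\frac{1}{2} \left(- \frac{1}{12}\right) \frac{1}{-21} \left(-90 - 84 + 2 \cdot 144 \left(-21\right)\right) + 127\right)^{2} = \left(\frac{1}{2} \left(- \frac{1}{12}\right) \left(- \frac{1}{21}\right) \left(-90 - 84 - 6048\right) + 127\right)^{2} = \left(\frac{1}{2} \left(- \frac{1}{12}\right) \left(- \frac{1}{21}\right) \left(-6222\right) + 127\right)^{2} = \left(- \frac{1037}{84} + 127\right)^{2} = \left(\frac{9631}{84}\right)^{2} = \frac{92756161}{7056}$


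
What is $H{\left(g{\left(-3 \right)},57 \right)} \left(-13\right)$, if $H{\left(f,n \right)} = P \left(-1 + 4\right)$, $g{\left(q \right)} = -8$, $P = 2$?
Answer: $-78$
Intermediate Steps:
$H{\left(f,n \right)} = 6$ ($H{\left(f,n \right)} = 2 \left(-1 + 4\right) = 2 \cdot 3 = 6$)
$H{\left(g{\left(-3 \right)},57 \right)} \left(-13\right) = 6 \left(-13\right) = -78$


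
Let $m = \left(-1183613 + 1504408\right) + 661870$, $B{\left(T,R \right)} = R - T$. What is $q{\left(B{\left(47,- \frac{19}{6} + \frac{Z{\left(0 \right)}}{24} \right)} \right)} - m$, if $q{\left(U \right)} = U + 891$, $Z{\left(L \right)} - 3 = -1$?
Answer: $- \frac{11781889}{12} \approx -9.8182 \cdot 10^{5}$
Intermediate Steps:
$Z{\left(L \right)} = 2$ ($Z{\left(L \right)} = 3 - 1 = 2$)
$m = 982665$ ($m = 320795 + 661870 = 982665$)
$q{\left(U \right)} = 891 + U$
$q{\left(B{\left(47,- \frac{19}{6} + \frac{Z{\left(0 \right)}}{24} \right)} \right)} - m = \left(891 + \left(\left(- \frac{19}{6} + \frac{2}{24}\right) - 47\right)\right) - 982665 = \left(891 + \left(\left(\left(-19\right) \frac{1}{6} + 2 \cdot \frac{1}{24}\right) - 47\right)\right) - 982665 = \left(891 + \left(\left(- \frac{19}{6} + \frac{1}{12}\right) - 47\right)\right) - 982665 = \left(891 - \frac{601}{12}\right) - 982665 = \frac{10091}{12} - 982665 = - \frac{11781889}{12}$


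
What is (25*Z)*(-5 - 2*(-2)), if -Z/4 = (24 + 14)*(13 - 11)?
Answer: 7600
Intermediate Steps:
Z = -304 (Z = -4*(24 + 14)*(13 - 11) = -152*2 = -4*76 = -304)
(25*Z)*(-5 - 2*(-2)) = (25*(-304))*(-5 - 2*(-2)) = -7600*(-5 + 4) = -7600*(-1) = 7600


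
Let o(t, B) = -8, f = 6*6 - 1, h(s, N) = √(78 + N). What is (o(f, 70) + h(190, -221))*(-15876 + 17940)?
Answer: -16512 + 2064*I*√143 ≈ -16512.0 + 24682.0*I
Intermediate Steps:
f = 35 (f = 36 - 1 = 35)
(o(f, 70) + h(190, -221))*(-15876 + 17940) = (-8 + √(78 - 221))*(-15876 + 17940) = (-8 + √(-143))*2064 = (-8 + I*√143)*2064 = -16512 + 2064*I*√143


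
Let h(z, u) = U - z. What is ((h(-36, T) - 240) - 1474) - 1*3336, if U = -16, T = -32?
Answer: -5030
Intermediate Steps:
h(z, u) = -16 - z
((h(-36, T) - 240) - 1474) - 1*3336 = (((-16 - 1*(-36)) - 240) - 1474) - 1*3336 = (((-16 + 36) - 240) - 1474) - 3336 = ((20 - 240) - 1474) - 3336 = (-220 - 1474) - 3336 = -1694 - 3336 = -5030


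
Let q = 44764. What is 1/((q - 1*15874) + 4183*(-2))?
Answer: 1/20524 ≈ 4.8723e-5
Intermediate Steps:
1/((q - 1*15874) + 4183*(-2)) = 1/((44764 - 1*15874) + 4183*(-2)) = 1/((44764 - 15874) - 8366) = 1/(28890 - 8366) = 1/20524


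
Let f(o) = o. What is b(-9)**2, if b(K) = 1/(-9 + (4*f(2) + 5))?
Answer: 1/16 ≈ 0.062500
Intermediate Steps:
b(K) = 1/4 (b(K) = 1/(-9 + (4*2 + 5)) = 1/(-9 + (8 + 5)) = 1/(-9 + 13) = 1/4)
b(-9)**2 = (1/4)**2 = 1/16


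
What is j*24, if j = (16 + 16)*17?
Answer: 13056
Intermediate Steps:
j = 544 (j = 32*17 = 544)
j*24 = 544*24 = 13056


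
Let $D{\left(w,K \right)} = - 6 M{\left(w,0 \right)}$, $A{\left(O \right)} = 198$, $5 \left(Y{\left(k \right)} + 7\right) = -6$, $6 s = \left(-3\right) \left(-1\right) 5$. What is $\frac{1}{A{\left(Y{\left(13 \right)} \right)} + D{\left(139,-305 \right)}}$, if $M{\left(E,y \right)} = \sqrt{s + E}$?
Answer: $\frac{11}{1895} + \frac{\sqrt{566}}{11370} \approx 0.0078972$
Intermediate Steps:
$s = \frac{5}{2}$ ($s = \frac{\left(-3\right) \left(-1\right) 5}{6} = \frac{3 \cdot 5}{6} = \frac{1}{6} \cdot 15 = \frac{5}{2} \approx 2.5$)
$M{\left(E,y \right)} = \sqrt{\frac{5}{2} + E}$
$Y{\left(k \right)} = - \frac{41}{5}$ ($Y{\left(k \right)} = -7 + \frac{1}{5} \left(-6\right) = -7 - \frac{6}{5} = - \frac{41}{5}$)
$D{\left(w,K \right)} = - 3 \sqrt{10 + 4 w}$ ($D{\left(w,K \right)} = - 6 \frac{\sqrt{10 + 4 w}}{2} = - 3 \sqrt{10 + 4 w}$)
$\frac{1}{A{\left(Y{\left(13 \right)} \right)} + D{\left(139,-305 \right)}} = \frac{1}{198 - 3 \sqrt{10 + 4 \cdot 139}} = \frac{1}{198 - 3 \sqrt{10 + 556}} = \frac{1}{198 - 3 \sqrt{566}}$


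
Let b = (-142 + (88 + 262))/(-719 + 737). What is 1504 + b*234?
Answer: 4208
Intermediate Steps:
b = 104/9 (b = (-142 + 350)/18 = 208*(1/18) = 104/9 ≈ 11.556)
1504 + b*234 = 1504 + (104/9)*234 = 1504 + 2704 = 4208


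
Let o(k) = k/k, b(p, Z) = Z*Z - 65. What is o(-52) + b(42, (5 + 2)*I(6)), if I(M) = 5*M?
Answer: 44036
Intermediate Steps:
b(p, Z) = -65 + Z² (b(p, Z) = Z² - 65 = -65 + Z²)
o(k) = 1
o(-52) + b(42, (5 + 2)*I(6)) = 1 + (-65 + ((5 + 2)*(5*6))²) = 1 + (-65 + (7*30)²) = 1 + (-65 + 210²) = 1 + (-65 + 44100) = 1 + 44035 = 44036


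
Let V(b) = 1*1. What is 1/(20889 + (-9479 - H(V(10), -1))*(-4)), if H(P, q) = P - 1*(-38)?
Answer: 1/58961 ≈ 1.6960e-5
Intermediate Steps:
V(b) = 1
H(P, q) = 38 + P (H(P, q) = P + 38 = 38 + P)
1/(20889 + (-9479 - H(V(10), -1))*(-4)) = 1/(20889 + (-9479 - (38 + 1))*(-4)) = 1/(20889 + (-9479 - 1*39)*(-4)) = 1/(20889 + (-9479 - 39)*(-4)) = 1/(20889 - 9518*(-4)) = 1/(20889 + 38072) = 1/58961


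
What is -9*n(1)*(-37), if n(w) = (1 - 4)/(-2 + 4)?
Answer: -999/2 ≈ -499.50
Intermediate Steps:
n(w) = -3/2
-9*n(1)*(-37) = -9*(-3/2)*(-37) = (27/2)*(-37) = -999/2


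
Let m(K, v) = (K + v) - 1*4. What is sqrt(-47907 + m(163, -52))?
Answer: 10*I*sqrt(478) ≈ 218.63*I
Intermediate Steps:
m(K, v) = -4 + K + v (m(K, v) = (K + v) - 4 = -4 + K + v)
sqrt(-47907 + m(163, -52)) = sqrt(-47907 + (-4 + 163 - 52)) = sqrt(-47907 + 107) = sqrt(-47800) = 10*I*sqrt(478)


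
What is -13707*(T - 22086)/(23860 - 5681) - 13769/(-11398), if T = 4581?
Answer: 2735098223581/207204242 ≈ 13200.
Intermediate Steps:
-13707*(T - 22086)/(23860 - 5681) - 13769/(-11398) = -13707*(4581 - 22086)/(23860 - 5681) - 13769/(-11398) = -13707/(18179/(-17505)) - 13769*(-1/11398) = -13707/(18179*(-1/17505)) + 13769/11398 = -13707/(-18179/17505) + 13769/11398 = -13707*(-17505/18179) + 13769/11398 = 239941035/18179 + 13769/11398 = 2735098223581/207204242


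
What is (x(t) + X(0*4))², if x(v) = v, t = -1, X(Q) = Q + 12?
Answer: 121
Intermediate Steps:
X(Q) = 12 + Q
(x(t) + X(0*4))² = (-1 + (12 + 0*4))² = (-1 + (12 + 0))² = (-1 + 12)² = 11² = 121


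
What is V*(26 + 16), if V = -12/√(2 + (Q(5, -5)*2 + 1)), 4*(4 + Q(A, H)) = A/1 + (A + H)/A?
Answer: 504*I*√10/5 ≈ 318.76*I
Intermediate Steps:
Q(A, H) = -4 + A/4 + (A + H)/(4*A) (Q(A, H) = -4 + (A/1 + (A + H)/A)/4 = -4 + (A*1 + (A + H)/A)/4 = -4 + (A + (A + H)/A)/4 = -4 + (A/4 + (A + H)/(4*A)) = -4 + A/4 + (A + H)/(4*A))
V = 12*I*√10/5 (V = -12/√(2 + (((¼)*(-5 + 5*(-15 + 5))/5)*2 + 1)) = -12/√(2 + (((¼)*(⅕)*(-5 + 5*(-10)))*2 + 1)) = -12/√(2 + (((¼)*(⅕)*(-5 - 50))*2 + 1)) = -12/√(2 + (((¼)*(⅕)*(-55))*2 + 1)) = -12/√(2 + (-11/4*2 + 1)) = -12/√(2 + (-11/2 + 1)) = -12/√(2 - 9/2) = -12*(-I*√10/5) = -(-12)*I*√10/5 = 12*I*√10/5 ≈ 7.5895*I)
V*(26 + 16) = (12*I*√10/5)*(26 + 16) = (12*I*√10/5)*42 = 504*I*√10/5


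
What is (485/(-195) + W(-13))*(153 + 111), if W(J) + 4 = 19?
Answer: 42944/13 ≈ 3303.4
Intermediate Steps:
W(J) = 15 (W(J) = -4 + 19 = 15)
(485/(-195) + W(-13))*(153 + 111) = (485/(-195) + 15)*(153 + 111) = (485*(-1/195) + 15)*264 = (-97/39 + 15)*264 = (488/39)*264 = 42944/13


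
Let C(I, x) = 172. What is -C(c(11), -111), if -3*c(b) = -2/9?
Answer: -172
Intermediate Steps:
c(b) = 2/27 (c(b) = -(-2)/(3*9) = -1/3*(-2/9) = 2/27)
-C(c(11), -111) = -1*172 = -172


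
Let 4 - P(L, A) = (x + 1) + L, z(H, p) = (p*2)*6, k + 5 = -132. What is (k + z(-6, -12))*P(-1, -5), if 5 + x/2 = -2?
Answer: -5058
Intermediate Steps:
k = -137 (k = -5 - 132 = -137)
z(H, p) = 12*p (z(H, p) = (2*p)*6 = 12*p)
x = -14 (x = -10 + 2*(-2) = -10 - 4 = -14)
P(L, A) = 17 - L (P(L, A) = 4 - ((-14 + 1) + L) = 4 - (-13 + L) = 4 + (13 - L) = 17 - L)
(k + z(-6, -12))*P(-1, -5) = (-137 + 12*(-12))*(17 - 1*(-1)) = (-137 - 144)*(17 + 1) = -281*18 = -5058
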